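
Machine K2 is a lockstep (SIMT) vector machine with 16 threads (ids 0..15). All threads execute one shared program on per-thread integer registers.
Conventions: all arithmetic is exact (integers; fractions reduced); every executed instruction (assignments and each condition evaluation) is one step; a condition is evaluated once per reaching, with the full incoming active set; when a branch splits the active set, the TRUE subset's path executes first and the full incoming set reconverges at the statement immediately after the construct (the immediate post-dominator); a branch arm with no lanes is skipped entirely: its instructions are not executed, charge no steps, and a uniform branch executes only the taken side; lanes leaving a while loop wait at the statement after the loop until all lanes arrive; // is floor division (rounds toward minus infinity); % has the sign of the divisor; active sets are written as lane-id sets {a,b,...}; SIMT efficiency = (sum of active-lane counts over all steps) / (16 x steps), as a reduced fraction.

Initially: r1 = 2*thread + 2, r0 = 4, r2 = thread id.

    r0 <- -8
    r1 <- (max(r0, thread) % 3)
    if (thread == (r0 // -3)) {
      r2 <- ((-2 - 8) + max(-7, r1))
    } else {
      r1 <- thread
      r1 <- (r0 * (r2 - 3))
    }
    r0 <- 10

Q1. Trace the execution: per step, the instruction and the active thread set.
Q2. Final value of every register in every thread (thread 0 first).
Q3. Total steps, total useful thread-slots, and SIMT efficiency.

step 0: r0 <- -8                     {0,1,2,3,4,5,6,7,8,9,10,11,12,13,14,15}
step 1: r1 <- (max(r0, thread) % 3)  {0,1,2,3,4,5,6,7,8,9,10,11,12,13,14,15}
step 2: eval (thread == (r0 // -3))  {0,1,2,3,4,5,6,7,8,9,10,11,12,13,14,15}
step 3: r2 <- ((-2 - 8) + max(-7, r1)) {2}
step 4: r1 <- thread                 {0,1,3,4,5,6,7,8,9,10,11,12,13,14,15}
step 5: r1 <- (r0 * (r2 - 3))        {0,1,3,4,5,6,7,8,9,10,11,12,13,14,15}
step 6: r0 <- 10                     {0,1,2,3,4,5,6,7,8,9,10,11,12,13,14,15}

Answer: 7 steps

r1: 24,16,2,0,-8,-16,-24,-32,-40,-48,-56,-64,-72,-80,-88,-96
r0: 10,10,10,10,10,10,10,10,10,10,10,10,10,10,10,10
r2: 0,1,-8,3,4,5,6,7,8,9,10,11,12,13,14,15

steps = 7; useful = 95; efficiency = 95/112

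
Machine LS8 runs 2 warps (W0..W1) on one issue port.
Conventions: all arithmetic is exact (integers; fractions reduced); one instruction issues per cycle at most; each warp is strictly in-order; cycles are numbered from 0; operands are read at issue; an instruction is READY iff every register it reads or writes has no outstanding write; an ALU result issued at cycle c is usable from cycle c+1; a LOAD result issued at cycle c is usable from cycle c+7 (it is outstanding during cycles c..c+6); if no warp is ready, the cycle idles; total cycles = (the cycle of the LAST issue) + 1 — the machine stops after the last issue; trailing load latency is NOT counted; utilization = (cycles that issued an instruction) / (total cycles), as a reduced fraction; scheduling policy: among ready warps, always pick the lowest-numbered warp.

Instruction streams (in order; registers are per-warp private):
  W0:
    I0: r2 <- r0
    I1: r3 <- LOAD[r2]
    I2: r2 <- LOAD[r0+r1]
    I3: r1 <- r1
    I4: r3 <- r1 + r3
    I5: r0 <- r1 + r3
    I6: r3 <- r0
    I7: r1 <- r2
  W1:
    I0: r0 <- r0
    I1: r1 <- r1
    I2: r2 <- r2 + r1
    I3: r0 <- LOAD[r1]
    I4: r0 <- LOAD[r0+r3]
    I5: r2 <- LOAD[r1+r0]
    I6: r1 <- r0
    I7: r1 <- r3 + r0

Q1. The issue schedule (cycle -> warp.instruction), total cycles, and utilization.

cycle 0: W0.I0
cycle 1: W0.I1
cycle 2: W0.I2
cycle 3: W0.I3
cycle 4: W1.I0
cycle 5: W1.I1
cycle 6: W1.I2
cycle 7: W1.I3
cycle 8: W0.I4
cycle 9: W0.I5
cycle 10: W0.I6
cycle 11: W0.I7
cycle 12: idle
cycle 13: idle
cycle 14: W1.I4
cycle 15: idle
cycle 16: idle
cycle 17: idle
cycle 18: idle
cycle 19: idle
cycle 20: idle
cycle 21: W1.I5
cycle 22: W1.I6
cycle 23: W1.I7

Answer: 24 cycles, utilization 2/3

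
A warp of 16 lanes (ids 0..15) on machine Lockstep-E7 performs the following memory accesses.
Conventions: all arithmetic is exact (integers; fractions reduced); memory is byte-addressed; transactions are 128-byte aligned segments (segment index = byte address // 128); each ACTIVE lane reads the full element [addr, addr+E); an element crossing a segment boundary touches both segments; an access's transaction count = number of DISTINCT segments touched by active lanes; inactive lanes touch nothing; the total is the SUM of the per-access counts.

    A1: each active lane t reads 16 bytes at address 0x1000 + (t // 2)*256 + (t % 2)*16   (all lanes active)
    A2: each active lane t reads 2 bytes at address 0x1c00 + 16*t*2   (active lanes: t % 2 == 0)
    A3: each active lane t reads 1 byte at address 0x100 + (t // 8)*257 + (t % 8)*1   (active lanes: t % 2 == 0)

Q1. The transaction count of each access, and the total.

A1: 8 transactions
A2: 4 transactions
A3: 2 transactions

Answer: 8,4,2; total 14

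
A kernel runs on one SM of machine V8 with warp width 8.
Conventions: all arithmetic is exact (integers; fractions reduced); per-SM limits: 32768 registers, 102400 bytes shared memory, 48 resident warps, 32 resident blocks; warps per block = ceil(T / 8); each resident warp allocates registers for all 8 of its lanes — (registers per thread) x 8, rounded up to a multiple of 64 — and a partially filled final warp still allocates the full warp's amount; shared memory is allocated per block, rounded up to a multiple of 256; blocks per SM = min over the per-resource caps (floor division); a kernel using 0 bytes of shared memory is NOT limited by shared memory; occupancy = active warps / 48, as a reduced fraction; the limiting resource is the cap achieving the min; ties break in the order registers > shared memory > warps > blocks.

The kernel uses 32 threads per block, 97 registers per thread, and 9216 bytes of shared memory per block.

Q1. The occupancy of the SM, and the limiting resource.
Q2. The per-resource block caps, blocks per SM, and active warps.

Answer: occupancy 3/4, limited by registers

registers: 9 blocks
shared memory: 11 blocks
warps: 12 blocks
blocks: 32 blocks

Answer: 9 blocks, 36 active warps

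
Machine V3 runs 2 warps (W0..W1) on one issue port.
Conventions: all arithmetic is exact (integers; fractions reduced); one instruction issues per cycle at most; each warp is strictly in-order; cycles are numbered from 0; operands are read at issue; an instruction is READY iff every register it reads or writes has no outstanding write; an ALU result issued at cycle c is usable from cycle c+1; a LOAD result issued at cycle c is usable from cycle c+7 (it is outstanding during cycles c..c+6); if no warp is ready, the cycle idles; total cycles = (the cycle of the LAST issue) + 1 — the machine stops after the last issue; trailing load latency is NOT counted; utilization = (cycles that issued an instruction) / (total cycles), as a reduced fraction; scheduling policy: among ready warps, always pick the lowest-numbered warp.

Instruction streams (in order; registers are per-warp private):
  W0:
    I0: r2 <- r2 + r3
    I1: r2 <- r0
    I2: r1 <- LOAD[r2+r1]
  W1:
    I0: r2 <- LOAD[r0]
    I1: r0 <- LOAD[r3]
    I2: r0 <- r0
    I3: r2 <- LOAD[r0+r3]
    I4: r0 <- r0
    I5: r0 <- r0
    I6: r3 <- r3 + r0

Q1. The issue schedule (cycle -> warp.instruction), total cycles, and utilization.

cycle 0: W0.I0
cycle 1: W0.I1
cycle 2: W0.I2
cycle 3: W1.I0
cycle 4: W1.I1
cycle 5: idle
cycle 6: idle
cycle 7: idle
cycle 8: idle
cycle 9: idle
cycle 10: idle
cycle 11: W1.I2
cycle 12: W1.I3
cycle 13: W1.I4
cycle 14: W1.I5
cycle 15: W1.I6

Answer: 16 cycles, utilization 5/8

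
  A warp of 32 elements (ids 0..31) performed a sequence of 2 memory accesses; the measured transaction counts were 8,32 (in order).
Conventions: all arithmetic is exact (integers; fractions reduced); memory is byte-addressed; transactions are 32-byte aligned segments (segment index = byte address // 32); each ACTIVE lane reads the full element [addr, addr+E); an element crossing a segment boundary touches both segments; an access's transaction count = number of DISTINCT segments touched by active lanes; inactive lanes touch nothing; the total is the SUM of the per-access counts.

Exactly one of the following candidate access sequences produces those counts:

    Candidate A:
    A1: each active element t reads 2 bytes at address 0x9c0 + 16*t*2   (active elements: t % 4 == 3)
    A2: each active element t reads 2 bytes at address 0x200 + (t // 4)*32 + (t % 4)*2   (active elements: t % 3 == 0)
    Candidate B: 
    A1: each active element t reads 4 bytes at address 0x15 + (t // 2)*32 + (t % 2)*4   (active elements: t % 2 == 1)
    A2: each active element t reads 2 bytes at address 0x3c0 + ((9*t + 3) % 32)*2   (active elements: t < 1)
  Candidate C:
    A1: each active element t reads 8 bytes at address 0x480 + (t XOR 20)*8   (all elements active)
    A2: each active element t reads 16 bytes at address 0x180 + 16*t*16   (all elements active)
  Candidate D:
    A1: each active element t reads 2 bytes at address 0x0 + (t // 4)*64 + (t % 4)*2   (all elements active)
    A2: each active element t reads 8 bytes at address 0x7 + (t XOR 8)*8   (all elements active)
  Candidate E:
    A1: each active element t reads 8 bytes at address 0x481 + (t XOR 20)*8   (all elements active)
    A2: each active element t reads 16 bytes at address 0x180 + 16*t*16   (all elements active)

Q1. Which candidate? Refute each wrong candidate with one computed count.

A: A2 gives 8 transactions, not 32
B: A1 gives 16 transactions, not 8
D: A2 gives 9 transactions, not 32
E: A1 gives 9 transactions, not 8
C: all counts match (8,32)

Answer: C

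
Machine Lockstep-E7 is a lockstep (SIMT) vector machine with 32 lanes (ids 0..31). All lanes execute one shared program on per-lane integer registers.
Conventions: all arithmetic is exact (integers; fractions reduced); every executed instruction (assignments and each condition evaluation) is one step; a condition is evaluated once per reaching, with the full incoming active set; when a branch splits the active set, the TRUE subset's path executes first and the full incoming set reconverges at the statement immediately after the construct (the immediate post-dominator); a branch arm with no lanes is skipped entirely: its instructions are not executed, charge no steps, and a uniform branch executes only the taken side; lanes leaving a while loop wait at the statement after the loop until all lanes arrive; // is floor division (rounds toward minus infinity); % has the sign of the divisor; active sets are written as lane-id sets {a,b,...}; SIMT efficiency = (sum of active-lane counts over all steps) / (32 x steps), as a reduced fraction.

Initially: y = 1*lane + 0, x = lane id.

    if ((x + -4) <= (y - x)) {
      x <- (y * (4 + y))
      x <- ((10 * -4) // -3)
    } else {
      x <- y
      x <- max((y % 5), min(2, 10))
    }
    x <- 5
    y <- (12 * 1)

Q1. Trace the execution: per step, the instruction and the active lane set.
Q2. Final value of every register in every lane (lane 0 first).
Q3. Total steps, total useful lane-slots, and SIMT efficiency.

step 0: eval ((x + -4) <= (y - x))   {0,1,2,3,4,5,6,7,8,9,10,11,12,13,14,15,16,17,18,19,20,21,22,23,24,25,26,27,28,29,30,31}
step 1: x <- (y * (4 + y))           {0,1,2,3,4}
step 2: x <- ((10 * -4) // -3)       {0,1,2,3,4}
step 3: x <- y                       {5,6,7,8,9,10,11,12,13,14,15,16,17,18,19,20,21,22,23,24,25,26,27,28,29,30,31}
step 4: x <- max((y % 5), min(2, 10)) {5,6,7,8,9,10,11,12,13,14,15,16,17,18,19,20,21,22,23,24,25,26,27,28,29,30,31}
step 5: x <- 5                       {0,1,2,3,4,5,6,7,8,9,10,11,12,13,14,15,16,17,18,19,20,21,22,23,24,25,26,27,28,29,30,31}
step 6: y <- (12 * 1)                {0,1,2,3,4,5,6,7,8,9,10,11,12,13,14,15,16,17,18,19,20,21,22,23,24,25,26,27,28,29,30,31}

Answer: 7 steps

y: 12,12,12,12,12,12,12,12,12,12,12,12,12,12,12,12,12,12,12,12,12,12,12,12,12,12,12,12,12,12,12,12
x: 5,5,5,5,5,5,5,5,5,5,5,5,5,5,5,5,5,5,5,5,5,5,5,5,5,5,5,5,5,5,5,5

steps = 7; useful = 160; efficiency = 160/224 = 5/7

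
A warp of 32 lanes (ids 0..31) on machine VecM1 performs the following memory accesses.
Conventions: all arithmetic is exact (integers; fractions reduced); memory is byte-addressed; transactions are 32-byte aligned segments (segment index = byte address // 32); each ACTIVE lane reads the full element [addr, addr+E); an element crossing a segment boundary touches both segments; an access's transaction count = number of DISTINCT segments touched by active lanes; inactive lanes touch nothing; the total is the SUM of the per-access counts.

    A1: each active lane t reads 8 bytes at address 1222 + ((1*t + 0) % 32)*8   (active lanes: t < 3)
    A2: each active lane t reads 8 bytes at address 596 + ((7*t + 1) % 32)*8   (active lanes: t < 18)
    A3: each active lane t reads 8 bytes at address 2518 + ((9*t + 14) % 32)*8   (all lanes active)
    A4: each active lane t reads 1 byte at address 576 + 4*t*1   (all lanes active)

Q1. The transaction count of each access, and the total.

A1: 1 transaction
A2: 9 transactions
A3: 9 transactions
A4: 4 transactions

Answer: 1,9,9,4; total 23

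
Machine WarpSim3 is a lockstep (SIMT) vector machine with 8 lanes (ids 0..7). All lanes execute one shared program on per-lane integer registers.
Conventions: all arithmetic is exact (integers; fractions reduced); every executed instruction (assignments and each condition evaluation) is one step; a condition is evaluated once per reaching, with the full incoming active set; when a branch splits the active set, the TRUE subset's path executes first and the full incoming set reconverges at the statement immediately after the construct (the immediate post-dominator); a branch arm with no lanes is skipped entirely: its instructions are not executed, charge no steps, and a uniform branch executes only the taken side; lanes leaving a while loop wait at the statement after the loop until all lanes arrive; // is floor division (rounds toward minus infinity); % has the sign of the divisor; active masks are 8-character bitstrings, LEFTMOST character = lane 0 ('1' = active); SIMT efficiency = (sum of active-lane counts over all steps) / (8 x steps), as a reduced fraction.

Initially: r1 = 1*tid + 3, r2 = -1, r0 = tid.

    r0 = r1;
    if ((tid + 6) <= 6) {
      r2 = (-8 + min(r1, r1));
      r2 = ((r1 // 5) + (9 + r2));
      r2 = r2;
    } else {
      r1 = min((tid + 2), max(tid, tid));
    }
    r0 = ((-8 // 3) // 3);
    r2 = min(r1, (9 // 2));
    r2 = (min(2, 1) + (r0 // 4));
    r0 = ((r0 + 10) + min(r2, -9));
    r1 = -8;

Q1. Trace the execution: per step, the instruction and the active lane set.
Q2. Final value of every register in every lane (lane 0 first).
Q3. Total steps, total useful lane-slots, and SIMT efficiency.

step 0: r0 <- r1                     11111111
step 1: eval ((tid + 6) <= 6)        11111111
step 2: r2 <- (-8 + min(r1, r1))     10000000
step 3: r2 <- ((r1 // 5) + (9 + r2)) 10000000
step 4: r2 <- r2                     10000000
step 5: r1 <- min((tid + 2), max(tid, tid)) 01111111
step 6: r0 <- ((-8 // 3) // 3)       11111111
step 7: r2 <- min(r1, (9 // 2))      11111111
step 8: r2 <- (min(2, 1) + (r0 // 4)) 11111111
step 9: r0 <- ((r0 + 10) + min(r2, -9)) 11111111
step 10: r1 <- -8                     11111111

Answer: 11 steps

r1: -8,-8,-8,-8,-8,-8,-8,-8
r2: 0,0,0,0,0,0,0,0
r0: 0,0,0,0,0,0,0,0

steps = 11; useful = 66; efficiency = 66/88 = 3/4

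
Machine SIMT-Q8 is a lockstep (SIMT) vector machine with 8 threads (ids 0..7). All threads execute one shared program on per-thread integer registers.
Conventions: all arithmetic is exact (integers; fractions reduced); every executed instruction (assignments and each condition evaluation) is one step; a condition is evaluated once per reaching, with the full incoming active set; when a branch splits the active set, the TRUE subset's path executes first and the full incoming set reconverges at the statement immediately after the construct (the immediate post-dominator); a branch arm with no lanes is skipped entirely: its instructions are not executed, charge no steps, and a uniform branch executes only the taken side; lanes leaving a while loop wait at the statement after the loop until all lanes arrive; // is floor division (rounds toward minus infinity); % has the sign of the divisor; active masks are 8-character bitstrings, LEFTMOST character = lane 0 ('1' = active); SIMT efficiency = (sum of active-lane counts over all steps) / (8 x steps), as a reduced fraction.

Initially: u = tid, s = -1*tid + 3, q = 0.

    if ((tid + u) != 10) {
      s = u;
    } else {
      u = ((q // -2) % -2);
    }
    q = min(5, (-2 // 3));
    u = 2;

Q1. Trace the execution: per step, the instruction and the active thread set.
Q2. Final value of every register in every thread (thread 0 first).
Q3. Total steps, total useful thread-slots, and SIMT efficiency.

step 0: eval ((tid + u) != 10)       11111111
step 1: s <- u                       11111011
step 2: u <- ((q // -2) % -2)        00000100
step 3: q <- min(5, (-2 // 3))       11111111
step 4: u <- 2                       11111111

Answer: 5 steps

u: 2,2,2,2,2,2,2,2
s: 0,1,2,3,4,-2,6,7
q: -1,-1,-1,-1,-1,-1,-1,-1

steps = 5; useful = 32; efficiency = 32/40 = 4/5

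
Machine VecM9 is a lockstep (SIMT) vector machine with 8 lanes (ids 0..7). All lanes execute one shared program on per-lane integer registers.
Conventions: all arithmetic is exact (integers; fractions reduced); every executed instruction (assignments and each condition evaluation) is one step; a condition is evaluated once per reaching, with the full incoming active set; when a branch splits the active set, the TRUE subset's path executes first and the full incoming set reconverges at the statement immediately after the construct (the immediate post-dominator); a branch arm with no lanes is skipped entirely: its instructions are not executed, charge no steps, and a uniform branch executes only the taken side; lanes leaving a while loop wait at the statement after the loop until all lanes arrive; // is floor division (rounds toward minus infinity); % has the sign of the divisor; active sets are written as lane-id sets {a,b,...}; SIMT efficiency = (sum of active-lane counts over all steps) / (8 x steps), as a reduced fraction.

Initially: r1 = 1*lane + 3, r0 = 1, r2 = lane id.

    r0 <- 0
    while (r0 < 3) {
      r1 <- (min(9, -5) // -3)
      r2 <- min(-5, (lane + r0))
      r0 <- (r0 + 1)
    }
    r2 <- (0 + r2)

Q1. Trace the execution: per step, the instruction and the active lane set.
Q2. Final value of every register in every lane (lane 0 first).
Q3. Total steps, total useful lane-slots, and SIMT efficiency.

step 0: r0 <- 0                      {0,1,2,3,4,5,6,7}
step 1: eval (r0 < 3)                {0,1,2,3,4,5,6,7}
step 2: r1 <- (min(9, -5) // -3)     {0,1,2,3,4,5,6,7}
step 3: r2 <- min(-5, (lane + r0))   {0,1,2,3,4,5,6,7}
step 4: r0 <- (r0 + 1)               {0,1,2,3,4,5,6,7}
step 5: eval (r0 < 3)                {0,1,2,3,4,5,6,7}
step 6: r1 <- (min(9, -5) // -3)     {0,1,2,3,4,5,6,7}
step 7: r2 <- min(-5, (lane + r0))   {0,1,2,3,4,5,6,7}
step 8: r0 <- (r0 + 1)               {0,1,2,3,4,5,6,7}
step 9: eval (r0 < 3)                {0,1,2,3,4,5,6,7}
step 10: r1 <- (min(9, -5) // -3)     {0,1,2,3,4,5,6,7}
step 11: r2 <- min(-5, (lane + r0))   {0,1,2,3,4,5,6,7}
step 12: r0 <- (r0 + 1)               {0,1,2,3,4,5,6,7}
step 13: eval (r0 < 3)                {0,1,2,3,4,5,6,7}
step 14: r2 <- (0 + r2)               {0,1,2,3,4,5,6,7}

Answer: 15 steps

r1: 1,1,1,1,1,1,1,1
r0: 3,3,3,3,3,3,3,3
r2: -5,-5,-5,-5,-5,-5,-5,-5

steps = 15; useful = 120; efficiency = 120/120 = 1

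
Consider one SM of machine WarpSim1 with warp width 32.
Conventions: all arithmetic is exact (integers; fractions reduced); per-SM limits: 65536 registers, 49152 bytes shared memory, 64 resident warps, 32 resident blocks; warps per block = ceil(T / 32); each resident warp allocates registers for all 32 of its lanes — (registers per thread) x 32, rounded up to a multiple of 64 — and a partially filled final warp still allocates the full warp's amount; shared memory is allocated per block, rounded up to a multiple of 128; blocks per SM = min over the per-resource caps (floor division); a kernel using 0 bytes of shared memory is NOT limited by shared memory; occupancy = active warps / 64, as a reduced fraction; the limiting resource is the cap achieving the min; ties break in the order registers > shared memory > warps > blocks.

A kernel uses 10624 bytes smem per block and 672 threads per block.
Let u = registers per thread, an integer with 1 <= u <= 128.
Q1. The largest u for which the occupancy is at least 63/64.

Answer: u = 32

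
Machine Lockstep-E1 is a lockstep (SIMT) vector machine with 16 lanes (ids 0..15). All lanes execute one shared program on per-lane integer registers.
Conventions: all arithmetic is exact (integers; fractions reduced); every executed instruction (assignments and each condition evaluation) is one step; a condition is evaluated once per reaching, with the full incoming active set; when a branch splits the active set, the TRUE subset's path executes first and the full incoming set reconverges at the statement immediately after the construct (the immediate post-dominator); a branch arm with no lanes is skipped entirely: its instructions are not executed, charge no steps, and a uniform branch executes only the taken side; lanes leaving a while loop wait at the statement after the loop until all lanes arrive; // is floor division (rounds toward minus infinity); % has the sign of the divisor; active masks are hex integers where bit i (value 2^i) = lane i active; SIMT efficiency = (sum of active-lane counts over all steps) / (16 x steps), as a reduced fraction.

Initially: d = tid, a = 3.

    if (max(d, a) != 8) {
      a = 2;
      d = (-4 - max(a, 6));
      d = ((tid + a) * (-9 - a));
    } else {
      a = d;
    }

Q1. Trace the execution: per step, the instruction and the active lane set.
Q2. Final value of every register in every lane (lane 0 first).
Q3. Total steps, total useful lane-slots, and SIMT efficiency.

step 0: eval (max(d, a) != 8)        0xffff
step 1: a <- 2                       0xfeff
step 2: d <- (-4 - max(a, 6))        0xfeff
step 3: d <- ((tid + a) * (-9 - a))  0xfeff
step 4: a <- d                       0x0100

Answer: 5 steps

d: -22,-33,-44,-55,-66,-77,-88,-99,8,-121,-132,-143,-154,-165,-176,-187
a: 2,2,2,2,2,2,2,2,8,2,2,2,2,2,2,2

steps = 5; useful = 62; efficiency = 62/80 = 31/40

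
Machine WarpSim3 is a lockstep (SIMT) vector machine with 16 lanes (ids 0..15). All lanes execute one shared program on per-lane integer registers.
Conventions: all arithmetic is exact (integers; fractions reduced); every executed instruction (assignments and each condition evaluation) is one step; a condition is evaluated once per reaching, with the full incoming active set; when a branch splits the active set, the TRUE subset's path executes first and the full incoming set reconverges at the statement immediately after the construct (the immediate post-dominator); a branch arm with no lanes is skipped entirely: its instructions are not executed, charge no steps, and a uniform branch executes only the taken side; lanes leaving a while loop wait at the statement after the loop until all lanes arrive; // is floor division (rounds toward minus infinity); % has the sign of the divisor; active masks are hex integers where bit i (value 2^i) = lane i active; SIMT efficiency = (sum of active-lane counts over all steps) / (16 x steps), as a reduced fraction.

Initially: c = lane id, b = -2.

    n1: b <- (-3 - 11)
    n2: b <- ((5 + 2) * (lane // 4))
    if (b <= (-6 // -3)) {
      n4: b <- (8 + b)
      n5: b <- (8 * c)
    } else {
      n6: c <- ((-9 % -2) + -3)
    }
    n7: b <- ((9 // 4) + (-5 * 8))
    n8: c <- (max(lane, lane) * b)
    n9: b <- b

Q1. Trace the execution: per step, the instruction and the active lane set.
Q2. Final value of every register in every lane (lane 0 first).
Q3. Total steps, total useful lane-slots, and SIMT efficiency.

step 0: b <- (-3 - 11)               0xffff
step 1: b <- ((5 + 2) * (lane // 4)) 0xffff
step 2: eval (b <= (-6 // -3))       0xffff
step 3: b <- (8 + b)                 0x000f
step 4: b <- (8 * c)                 0x000f
step 5: c <- ((-9 % -2) + -3)        0xfff0
step 6: b <- ((9 // 4) + (-5 * 8))   0xffff
step 7: c <- (max(lane, lane) * b)   0xffff
step 8: b <- b                       0xffff

Answer: 9 steps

c: 0,-38,-76,-114,-152,-190,-228,-266,-304,-342,-380,-418,-456,-494,-532,-570
b: -38,-38,-38,-38,-38,-38,-38,-38,-38,-38,-38,-38,-38,-38,-38,-38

steps = 9; useful = 116; efficiency = 116/144 = 29/36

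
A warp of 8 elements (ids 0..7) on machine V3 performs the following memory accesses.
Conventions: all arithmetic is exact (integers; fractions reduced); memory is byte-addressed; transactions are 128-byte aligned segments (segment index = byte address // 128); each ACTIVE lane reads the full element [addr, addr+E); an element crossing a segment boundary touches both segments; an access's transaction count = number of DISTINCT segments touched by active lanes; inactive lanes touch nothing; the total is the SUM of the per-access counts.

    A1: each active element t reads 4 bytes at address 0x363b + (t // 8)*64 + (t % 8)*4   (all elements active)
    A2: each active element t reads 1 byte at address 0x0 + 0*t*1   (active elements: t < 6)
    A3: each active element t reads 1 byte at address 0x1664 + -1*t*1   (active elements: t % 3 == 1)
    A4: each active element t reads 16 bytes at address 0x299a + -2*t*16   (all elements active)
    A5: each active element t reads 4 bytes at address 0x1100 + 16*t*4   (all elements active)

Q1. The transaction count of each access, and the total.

A1: 1 transaction
A2: 1 transaction
A3: 1 transaction
A4: 3 transactions
A5: 4 transactions

Answer: 1,1,1,3,4; total 10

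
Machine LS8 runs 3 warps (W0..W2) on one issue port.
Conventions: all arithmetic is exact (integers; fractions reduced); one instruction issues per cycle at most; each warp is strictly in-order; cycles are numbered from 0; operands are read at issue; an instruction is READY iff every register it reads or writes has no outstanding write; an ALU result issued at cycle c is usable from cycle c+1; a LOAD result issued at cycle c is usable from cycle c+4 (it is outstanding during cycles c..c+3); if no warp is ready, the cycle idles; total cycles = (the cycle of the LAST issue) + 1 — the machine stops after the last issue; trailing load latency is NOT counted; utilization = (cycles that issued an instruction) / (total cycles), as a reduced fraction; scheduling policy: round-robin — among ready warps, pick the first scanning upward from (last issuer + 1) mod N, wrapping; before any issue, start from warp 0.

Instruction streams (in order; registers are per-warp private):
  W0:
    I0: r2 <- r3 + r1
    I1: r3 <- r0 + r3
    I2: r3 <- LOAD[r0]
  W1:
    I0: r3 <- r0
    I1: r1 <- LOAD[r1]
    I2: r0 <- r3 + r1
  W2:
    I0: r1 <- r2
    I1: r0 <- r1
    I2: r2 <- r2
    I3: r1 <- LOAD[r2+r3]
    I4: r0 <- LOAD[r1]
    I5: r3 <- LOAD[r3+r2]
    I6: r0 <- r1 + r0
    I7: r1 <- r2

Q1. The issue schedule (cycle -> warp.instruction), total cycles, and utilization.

cycle 0: W0.I0
cycle 1: W1.I0
cycle 2: W2.I0
cycle 3: W0.I1
cycle 4: W1.I1
cycle 5: W2.I1
cycle 6: W0.I2
cycle 7: W2.I2
cycle 8: W1.I2
cycle 9: W2.I3
cycle 10: idle
cycle 11: idle
cycle 12: idle
cycle 13: W2.I4
cycle 14: W2.I5
cycle 15: idle
cycle 16: idle
cycle 17: W2.I6
cycle 18: W2.I7

Answer: 19 cycles, utilization 14/19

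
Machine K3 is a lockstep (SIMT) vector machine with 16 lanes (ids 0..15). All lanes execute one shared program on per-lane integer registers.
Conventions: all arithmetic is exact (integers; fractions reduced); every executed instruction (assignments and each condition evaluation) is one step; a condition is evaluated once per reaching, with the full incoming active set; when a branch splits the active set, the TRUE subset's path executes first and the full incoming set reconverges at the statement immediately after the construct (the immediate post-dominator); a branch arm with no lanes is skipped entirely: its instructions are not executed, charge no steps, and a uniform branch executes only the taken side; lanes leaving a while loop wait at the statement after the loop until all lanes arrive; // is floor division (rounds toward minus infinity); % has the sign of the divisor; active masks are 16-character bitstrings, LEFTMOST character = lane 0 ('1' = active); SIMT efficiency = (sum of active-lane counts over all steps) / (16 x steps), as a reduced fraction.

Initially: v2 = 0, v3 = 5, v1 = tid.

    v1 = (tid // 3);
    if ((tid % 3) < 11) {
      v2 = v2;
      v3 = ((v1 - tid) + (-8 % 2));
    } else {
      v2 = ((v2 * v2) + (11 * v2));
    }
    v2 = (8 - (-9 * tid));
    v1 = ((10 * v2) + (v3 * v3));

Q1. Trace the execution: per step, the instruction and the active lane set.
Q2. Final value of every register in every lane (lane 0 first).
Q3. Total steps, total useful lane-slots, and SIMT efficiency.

step 0: v1 <- (tid // 3)             1111111111111111
step 1: eval ((tid % 3) < 11)        1111111111111111
step 2: v2 <- v2                     1111111111111111
step 3: v3 <- ((v1 - tid) + (-8 % 2)) 1111111111111111
step 4: v2 <- (8 - (-9 * tid))       1111111111111111
step 5: v1 <- ((10 * v2) + (v3 * v3)) 1111111111111111

Answer: 6 steps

v2: 8,17,26,35,44,53,62,71,80,89,98,107,116,125,134,143
v3: 0,-1,-2,-2,-3,-4,-4,-5,-6,-6,-7,-8,-8,-9,-10,-10
v1: 80,171,264,354,449,546,636,735,836,926,1029,1134,1224,1331,1440,1530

steps = 6; useful = 96; efficiency = 96/96 = 1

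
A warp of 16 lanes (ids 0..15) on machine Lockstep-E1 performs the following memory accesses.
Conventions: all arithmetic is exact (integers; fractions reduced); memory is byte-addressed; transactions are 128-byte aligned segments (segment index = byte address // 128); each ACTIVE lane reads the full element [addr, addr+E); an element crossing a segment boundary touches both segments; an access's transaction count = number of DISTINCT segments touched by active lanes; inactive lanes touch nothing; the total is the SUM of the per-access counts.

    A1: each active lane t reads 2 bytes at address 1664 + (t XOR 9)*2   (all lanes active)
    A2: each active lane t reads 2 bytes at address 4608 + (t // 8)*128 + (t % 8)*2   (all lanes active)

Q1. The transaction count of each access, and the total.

A1: 1 transaction
A2: 2 transactions

Answer: 1,2; total 3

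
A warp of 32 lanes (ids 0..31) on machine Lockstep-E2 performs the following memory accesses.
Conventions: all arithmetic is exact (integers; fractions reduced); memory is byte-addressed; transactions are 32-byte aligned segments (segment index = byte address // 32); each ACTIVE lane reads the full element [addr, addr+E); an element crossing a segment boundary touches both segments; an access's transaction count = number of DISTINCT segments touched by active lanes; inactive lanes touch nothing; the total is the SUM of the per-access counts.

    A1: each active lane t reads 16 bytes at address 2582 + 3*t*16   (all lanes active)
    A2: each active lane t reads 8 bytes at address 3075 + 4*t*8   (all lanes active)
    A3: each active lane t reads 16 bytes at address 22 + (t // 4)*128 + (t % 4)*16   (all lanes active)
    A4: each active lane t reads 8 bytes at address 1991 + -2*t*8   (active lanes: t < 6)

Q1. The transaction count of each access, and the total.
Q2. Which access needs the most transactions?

A1: 48 transactions
A2: 32 transactions
A3: 24 transactions
A4: 4 transactions

Answer: 48,32,24,4; total 108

Answer: A1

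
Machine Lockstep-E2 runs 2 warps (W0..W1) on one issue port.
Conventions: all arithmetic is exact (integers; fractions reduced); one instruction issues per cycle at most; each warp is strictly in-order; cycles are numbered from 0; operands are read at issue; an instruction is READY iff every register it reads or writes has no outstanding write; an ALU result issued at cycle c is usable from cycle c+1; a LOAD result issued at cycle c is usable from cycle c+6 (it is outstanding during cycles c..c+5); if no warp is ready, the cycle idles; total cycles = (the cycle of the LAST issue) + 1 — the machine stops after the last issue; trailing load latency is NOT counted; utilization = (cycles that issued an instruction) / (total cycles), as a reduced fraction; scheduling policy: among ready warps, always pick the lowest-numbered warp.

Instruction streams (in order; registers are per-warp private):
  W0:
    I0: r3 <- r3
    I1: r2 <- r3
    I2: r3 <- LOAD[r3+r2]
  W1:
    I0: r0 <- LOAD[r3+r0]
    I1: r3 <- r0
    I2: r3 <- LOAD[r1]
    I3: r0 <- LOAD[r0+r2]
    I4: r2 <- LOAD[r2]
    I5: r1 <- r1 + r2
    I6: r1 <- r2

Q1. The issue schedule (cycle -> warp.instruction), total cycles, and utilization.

cycle 0: W0.I0
cycle 1: W0.I1
cycle 2: W0.I2
cycle 3: W1.I0
cycle 4: idle
cycle 5: idle
cycle 6: idle
cycle 7: idle
cycle 8: idle
cycle 9: W1.I1
cycle 10: W1.I2
cycle 11: W1.I3
cycle 12: W1.I4
cycle 13: idle
cycle 14: idle
cycle 15: idle
cycle 16: idle
cycle 17: idle
cycle 18: W1.I5
cycle 19: W1.I6

Answer: 20 cycles, utilization 1/2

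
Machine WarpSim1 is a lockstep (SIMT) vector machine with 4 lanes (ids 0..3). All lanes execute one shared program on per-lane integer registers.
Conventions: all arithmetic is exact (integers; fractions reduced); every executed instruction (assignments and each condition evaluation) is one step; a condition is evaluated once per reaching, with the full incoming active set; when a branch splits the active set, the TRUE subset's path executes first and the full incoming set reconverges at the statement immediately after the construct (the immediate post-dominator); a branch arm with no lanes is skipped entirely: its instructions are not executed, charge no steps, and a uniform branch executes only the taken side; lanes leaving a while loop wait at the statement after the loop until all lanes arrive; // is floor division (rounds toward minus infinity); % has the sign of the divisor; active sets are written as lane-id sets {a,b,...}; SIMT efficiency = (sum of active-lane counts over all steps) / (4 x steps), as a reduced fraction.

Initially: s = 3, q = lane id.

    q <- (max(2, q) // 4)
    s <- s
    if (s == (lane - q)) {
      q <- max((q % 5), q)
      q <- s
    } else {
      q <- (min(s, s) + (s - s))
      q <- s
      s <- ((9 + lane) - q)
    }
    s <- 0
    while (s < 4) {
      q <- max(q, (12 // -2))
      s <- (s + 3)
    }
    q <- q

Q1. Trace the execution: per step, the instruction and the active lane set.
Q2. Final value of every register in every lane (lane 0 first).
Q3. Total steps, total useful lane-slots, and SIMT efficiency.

step 0: q <- (max(2, q) // 4)        {0,1,2,3}
step 1: s <- s                       {0,1,2,3}
step 2: eval (s == (lane - q))       {0,1,2,3}
step 3: q <- max((q % 5), q)         {3}
step 4: q <- s                       {3}
step 5: q <- (min(s, s) + (s - s))   {0,1,2}
step 6: q <- s                       {0,1,2}
step 7: s <- ((9 + lane) - q)        {0,1,2}
step 8: s <- 0                       {0,1,2,3}
step 9: eval (s < 4)                 {0,1,2,3}
step 10: q <- max(q, (12 // -2))      {0,1,2,3}
step 11: s <- (s + 3)                 {0,1,2,3}
step 12: eval (s < 4)                 {0,1,2,3}
step 13: q <- max(q, (12 // -2))      {0,1,2,3}
step 14: s <- (s + 3)                 {0,1,2,3}
step 15: eval (s < 4)                 {0,1,2,3}
step 16: q <- q                       {0,1,2,3}

Answer: 17 steps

s: 6,6,6,6
q: 3,3,3,3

steps = 17; useful = 59; efficiency = 59/68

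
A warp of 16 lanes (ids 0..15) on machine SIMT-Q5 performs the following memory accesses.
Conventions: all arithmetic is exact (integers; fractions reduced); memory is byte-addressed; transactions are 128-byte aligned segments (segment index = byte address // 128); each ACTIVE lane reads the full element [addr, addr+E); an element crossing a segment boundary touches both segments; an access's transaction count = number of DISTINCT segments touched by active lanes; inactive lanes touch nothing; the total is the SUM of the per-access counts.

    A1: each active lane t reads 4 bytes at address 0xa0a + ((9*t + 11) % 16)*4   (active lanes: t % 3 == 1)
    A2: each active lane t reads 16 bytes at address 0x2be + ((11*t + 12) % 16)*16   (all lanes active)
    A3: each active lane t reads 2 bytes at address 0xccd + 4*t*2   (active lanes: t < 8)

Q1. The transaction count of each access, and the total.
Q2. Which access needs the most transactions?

A1: 1 transaction
A2: 3 transactions
A3: 2 transactions

Answer: 1,3,2; total 6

Answer: A2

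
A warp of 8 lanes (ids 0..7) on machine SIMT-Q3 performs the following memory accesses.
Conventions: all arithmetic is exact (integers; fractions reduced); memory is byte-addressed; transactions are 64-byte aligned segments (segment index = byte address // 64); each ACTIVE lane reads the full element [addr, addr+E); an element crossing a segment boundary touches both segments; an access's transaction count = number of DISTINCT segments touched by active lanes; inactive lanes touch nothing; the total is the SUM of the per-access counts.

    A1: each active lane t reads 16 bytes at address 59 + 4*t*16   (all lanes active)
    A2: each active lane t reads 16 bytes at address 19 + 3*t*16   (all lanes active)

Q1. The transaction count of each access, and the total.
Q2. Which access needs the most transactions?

A1: 9 transactions
A2: 6 transactions

Answer: 9,6; total 15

Answer: A1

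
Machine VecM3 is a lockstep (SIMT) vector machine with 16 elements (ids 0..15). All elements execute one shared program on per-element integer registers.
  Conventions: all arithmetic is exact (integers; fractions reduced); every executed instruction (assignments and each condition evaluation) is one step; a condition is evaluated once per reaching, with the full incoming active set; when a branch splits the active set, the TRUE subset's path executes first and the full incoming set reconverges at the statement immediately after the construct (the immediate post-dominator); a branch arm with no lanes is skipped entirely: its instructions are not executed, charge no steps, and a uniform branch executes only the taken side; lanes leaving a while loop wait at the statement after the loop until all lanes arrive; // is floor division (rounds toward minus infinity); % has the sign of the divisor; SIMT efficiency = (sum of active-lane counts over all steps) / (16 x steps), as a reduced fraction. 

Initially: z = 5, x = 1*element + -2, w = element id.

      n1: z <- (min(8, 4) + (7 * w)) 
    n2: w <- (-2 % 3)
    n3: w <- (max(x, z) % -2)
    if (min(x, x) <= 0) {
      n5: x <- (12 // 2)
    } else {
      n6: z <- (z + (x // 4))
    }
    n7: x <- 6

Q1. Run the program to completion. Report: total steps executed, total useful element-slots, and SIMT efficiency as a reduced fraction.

Answer: 7 steps, 96 useful, 6/7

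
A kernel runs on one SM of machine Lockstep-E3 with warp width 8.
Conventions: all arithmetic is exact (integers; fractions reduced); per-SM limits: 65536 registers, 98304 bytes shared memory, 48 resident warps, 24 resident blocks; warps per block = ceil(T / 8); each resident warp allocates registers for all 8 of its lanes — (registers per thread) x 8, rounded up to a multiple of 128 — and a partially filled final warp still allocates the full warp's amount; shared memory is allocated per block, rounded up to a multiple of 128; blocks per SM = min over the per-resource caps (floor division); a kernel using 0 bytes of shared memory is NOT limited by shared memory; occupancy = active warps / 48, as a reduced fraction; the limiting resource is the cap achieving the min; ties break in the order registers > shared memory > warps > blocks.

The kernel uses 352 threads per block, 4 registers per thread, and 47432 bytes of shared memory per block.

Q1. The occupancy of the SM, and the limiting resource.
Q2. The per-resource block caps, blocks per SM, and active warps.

Answer: occupancy 11/12, limited by warps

registers: 11 blocks
shared memory: 2 blocks
warps: 1 block
blocks: 24 blocks

Answer: 1 block, 44 active warps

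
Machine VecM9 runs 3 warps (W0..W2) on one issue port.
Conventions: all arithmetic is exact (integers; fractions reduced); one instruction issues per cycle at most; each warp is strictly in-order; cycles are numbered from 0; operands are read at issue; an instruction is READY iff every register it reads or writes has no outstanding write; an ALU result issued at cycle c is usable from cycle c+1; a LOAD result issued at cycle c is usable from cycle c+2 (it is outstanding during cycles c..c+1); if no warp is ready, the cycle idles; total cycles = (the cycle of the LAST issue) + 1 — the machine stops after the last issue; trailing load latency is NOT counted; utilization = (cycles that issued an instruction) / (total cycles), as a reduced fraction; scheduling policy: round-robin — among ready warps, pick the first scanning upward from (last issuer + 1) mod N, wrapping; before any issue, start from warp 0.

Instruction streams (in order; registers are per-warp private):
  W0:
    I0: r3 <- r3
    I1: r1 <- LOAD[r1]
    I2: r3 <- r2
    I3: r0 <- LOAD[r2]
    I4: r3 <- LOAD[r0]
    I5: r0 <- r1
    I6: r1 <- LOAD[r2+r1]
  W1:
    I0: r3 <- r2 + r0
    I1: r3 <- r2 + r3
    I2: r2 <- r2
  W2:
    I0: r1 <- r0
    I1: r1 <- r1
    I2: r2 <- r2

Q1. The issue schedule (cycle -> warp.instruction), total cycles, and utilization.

cycle 0: W0.I0
cycle 1: W1.I0
cycle 2: W2.I0
cycle 3: W0.I1
cycle 4: W1.I1
cycle 5: W2.I1
cycle 6: W0.I2
cycle 7: W1.I2
cycle 8: W2.I2
cycle 9: W0.I3
cycle 10: idle
cycle 11: W0.I4
cycle 12: W0.I5
cycle 13: W0.I6

Answer: 14 cycles, utilization 13/14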